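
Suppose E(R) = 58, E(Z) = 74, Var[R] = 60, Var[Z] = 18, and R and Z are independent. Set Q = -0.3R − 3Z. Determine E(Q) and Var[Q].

E(Q) = (-0.3)·E(R) + (-3)·E(Z) = (-0.3)·58 + (-3)·74 = -239.4.
Var[Q] = a²·Var[R] + b²·Var[Z] + 2ab·Cov[R, Z] with a = -0.3, b = -3.
Independence gives Cov[R, Z] = 0.
= (-0.3)²·60 + (-3)²·18 + 2·(-0.3)·(-3)·0
= 5.4 + 162 + 0 = 167.4.

E(Q) = -239.4, Var[Q] = 167.4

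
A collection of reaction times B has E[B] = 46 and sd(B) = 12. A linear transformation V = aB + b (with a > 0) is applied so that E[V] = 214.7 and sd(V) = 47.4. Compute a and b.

a = 3.95, b = 33

sd(V) = a·sd(B) (a > 0), so a = 47.4/12 = 3.95.
E[V] = a·E[B] + b, so b = 214.7 − 3.95·46 = 33.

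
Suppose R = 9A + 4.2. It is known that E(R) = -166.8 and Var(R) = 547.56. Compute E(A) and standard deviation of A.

E(A) = -19, standard deviation of A = 2.6

From R = 9A + 4.2: E(R) = a·E(A) + b, so E(A) = (E(R) − b)/a = (-166.8 − 4.2)/9 = -19.
standard deviation of R = √547.56 = 23.4.
standard deviation of R = |a|·standard deviation of A, so standard deviation of A = 23.4/|9| = 2.6.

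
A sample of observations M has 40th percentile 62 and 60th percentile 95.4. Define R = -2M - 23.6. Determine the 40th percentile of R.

40th percentile of R = -214.4

Since a = -2 < 0 the transformation is decreasing, reversing order: the 40th percentile of R corresponds to the 60th percentile of M.
So P_{40}(R) = a·P_{60}(M) + b = (-2)·95.4 + (-23.6) = -214.4.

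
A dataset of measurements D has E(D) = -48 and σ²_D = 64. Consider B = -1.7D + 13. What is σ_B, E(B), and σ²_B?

B = -1.7D + 13 is linear with a = -1.7, b = 13.
σ_D = √64 = 8.
σ_B = |a|·σ_D = |-1.7|·8 = 13.6.
E(B) = a·E(D) + b = (-1.7)·(-48) + 13 = 94.6.
σ²_B = a²·σ²_D = (-1.7)²·64 = 184.96 (the additive constant 13 does not affect variance).

σ_B = 13.6, E(B) = 94.6, σ²_B = 184.96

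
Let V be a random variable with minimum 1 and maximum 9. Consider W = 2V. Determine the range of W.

Range(W) = 16

Range of V = 9 − 1 = 8.
Range(W) = |a|·Range(V) = |2|·8 = 16.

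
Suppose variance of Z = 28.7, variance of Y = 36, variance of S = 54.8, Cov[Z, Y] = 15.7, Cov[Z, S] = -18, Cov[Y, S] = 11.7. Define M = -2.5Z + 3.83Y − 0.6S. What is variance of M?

variance of M = a²·variance of Z + b²·variance of Y + c²·variance of S + 2ab·Cov[Z, Y] + 2ac·Cov[Z, S] + 2bc·Cov[Y, S], with a = -2.5, b = 3.83, c = -0.6.
= 179.375 + 528.0804 + 19.728 + (-300.655) + (-54) + (-53.7732)
= 318.7552.

variance of M = 318.7552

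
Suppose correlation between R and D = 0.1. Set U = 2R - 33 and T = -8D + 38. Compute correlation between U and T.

Linear rescalings preserve |correlation|; the slopes 2 and -8 have opposite signs, so the correlation flips sign: correlation between U and T = −correlation between R and D = -0.1.

correlation between U and T = -0.1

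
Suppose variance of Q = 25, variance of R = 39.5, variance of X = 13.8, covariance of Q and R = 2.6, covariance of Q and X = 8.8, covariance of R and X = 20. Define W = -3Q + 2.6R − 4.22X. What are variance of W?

variance of W = a²·variance of Q + b²·variance of R + c²·variance of X + 2ab·covariance of Q and R + 2ac·covariance of Q and X + 2bc·covariance of R and X, with a = -3, b = 2.6, c = -4.22.
= 225 + 267.02 + 245.75592 + (-40.56) + 222.816 + (-438.88)
= 481.15192.

variance of W = 481.15192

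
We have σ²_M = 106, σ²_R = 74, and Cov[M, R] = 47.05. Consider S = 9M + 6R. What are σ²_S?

σ²_S = a²·σ²_M + b²·σ²_R + 2ab·Cov[M, R] with a = 9, b = 6.
= 9²·106 + 6²·74 + 2·9·6·47.05
= 8586 + 2664 + 5081.4 = 16331.4.

σ²_S = 16331.4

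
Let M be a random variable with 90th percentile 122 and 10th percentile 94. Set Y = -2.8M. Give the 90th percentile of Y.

Since a = -2.8 < 0 the transformation is decreasing, reversing order: the 90th percentile of Y corresponds to the 10th percentile of M.
So P_{90}(Y) = a·P_{10}(M) + b = (-2.8)·94 = -263.2.

90th percentile of Y = -263.2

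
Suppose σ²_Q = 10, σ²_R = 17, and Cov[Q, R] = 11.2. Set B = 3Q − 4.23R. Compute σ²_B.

σ²_B = 109.9233

σ²_B = a²·σ²_Q + b²·σ²_R + 2ab·Cov[Q, R] with a = 3, b = -4.23.
= 3²·10 + (-4.23)²·17 + 2·3·(-4.23)·11.2
= 90 + 304.1793 + (-284.256) = 109.9233.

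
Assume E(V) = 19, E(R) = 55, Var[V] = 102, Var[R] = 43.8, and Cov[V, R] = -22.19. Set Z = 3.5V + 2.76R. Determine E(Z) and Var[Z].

E(Z) = 218.3, Var[Z] = 1154.44008

E(Z) = 3.5·E(V) + 2.76·E(R) = 3.5·19 + 2.76·55 = 218.3.
Var[Z] = a²·Var[V] + b²·Var[R] + 2ab·Cov[V, R] with a = 3.5, b = 2.76.
= 3.5²·102 + 2.76²·43.8 + 2·3.5·2.76·(-22.19)
= 1249.5 + 333.65088 + (-428.7108) = 1154.44008.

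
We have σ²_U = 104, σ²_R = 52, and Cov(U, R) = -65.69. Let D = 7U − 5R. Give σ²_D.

σ²_D = 10994.3

σ²_D = a²·σ²_U + b²·σ²_R + 2ab·Cov(U, R) with a = 7, b = -5.
= 7²·104 + (-5)²·52 + 2·7·(-5)·(-65.69)
= 5096 + 1300 + 4598.3 = 10994.3.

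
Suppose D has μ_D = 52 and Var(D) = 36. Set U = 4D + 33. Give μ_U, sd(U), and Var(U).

U = 4D + 33 is linear with a = 4, b = 33.
μ_U = a·μ_D + b = 4·52 + 33 = 241.
sd(D) = √36 = 6.
sd(U) = |a|·sd(D) = |4|·6 = 24.
Var(U) = a²·Var(D) = 4²·36 = 576 (the additive constant 33 does not affect variance).

μ_U = 241, sd(U) = 24, Var(U) = 576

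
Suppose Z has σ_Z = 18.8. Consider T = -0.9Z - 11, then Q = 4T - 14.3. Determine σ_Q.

σ_T = |-0.9|·18.8 = 16.92.
σ_Q = |4|·16.92 = 67.68.

σ_Q = 67.68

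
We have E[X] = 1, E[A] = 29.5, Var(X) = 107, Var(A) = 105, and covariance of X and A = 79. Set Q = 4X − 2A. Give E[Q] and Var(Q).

E[Q] = 4·E[X] + (-2)·E[A] = 4·1 + (-2)·29.5 = -55.
Var(Q) = a²·Var(X) + b²·Var(A) + 2ab·covariance of X and A with a = 4, b = -2.
= 4²·107 + (-2)²·105 + 2·4·(-2)·79
= 1712 + 420 + (-1264) = 868.

E[Q] = -55, Var(Q) = 868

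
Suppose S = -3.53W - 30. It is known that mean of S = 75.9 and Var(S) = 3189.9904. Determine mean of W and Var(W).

From S = -3.53W - 30: mean of S = a·mean of W + b, so mean of W = (mean of S − b)/a = (75.9 − (-30))/(-3.53) = -30.
Var(S) = a²·Var(W), so Var(W) = 3189.9904/(-3.53)² = 256.

mean of W = -30, Var(W) = 256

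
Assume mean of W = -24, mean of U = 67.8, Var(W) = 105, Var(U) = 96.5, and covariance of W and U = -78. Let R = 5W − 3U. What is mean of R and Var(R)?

mean of R = -323.4, Var(R) = 5833.5

mean of R = 5·mean of W + (-3)·mean of U = 5·(-24) + (-3)·67.8 = -323.4.
Var(R) = a²·Var(W) + b²·Var(U) + 2ab·covariance of W and U with a = 5, b = -3.
= 5²·105 + (-3)²·96.5 + 2·5·(-3)·(-78)
= 2625 + 868.5 + 2340 = 5833.5.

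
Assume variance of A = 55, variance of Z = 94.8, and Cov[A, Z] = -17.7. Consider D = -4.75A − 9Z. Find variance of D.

variance of D = a²·variance of A + b²·variance of Z + 2ab·Cov[A, Z] with a = -4.75, b = -9.
= (-4.75)²·55 + (-9)²·94.8 + 2·(-4.75)·(-9)·(-17.7)
= 1240.9375 + 7678.8 + (-1513.35) = 7406.3875.

variance of D = 7406.3875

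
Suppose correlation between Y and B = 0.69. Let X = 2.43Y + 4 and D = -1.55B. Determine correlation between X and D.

Linear rescalings preserve |correlation|; the slopes 2.43 and -1.55 have opposite signs, so the correlation flips sign: correlation between X and D = −correlation between Y and B = -0.69.

correlation between X and D = -0.69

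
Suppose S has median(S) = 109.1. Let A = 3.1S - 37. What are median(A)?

median(A) = 301.21

A linear map preserves order up to sign, so median(A) = a·median(S) + b = 3.1·109.1 + (-37) = 301.21.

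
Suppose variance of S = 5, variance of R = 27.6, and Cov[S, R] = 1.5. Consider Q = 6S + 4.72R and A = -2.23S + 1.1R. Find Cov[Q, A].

Cov[Q, A] = 70.5108

By bilinearity, Cov[Q, A] = ac·variance of S + bd·variance of R + (ad+bc)·Cov[S, R], with a=6, b=4.72, c=-2.23, d=1.1.
ac·variance of S = 6·(-2.23)·5 = -66.9
bd·variance of R = 4.72·1.1·27.6 = 143.2992
(ad+bc)·Cov[S, R] = (-3.9256)·1.5 = -5.8884
Cov[Q, A] = -66.9 + 143.2992 + (-5.8884) = 70.5108.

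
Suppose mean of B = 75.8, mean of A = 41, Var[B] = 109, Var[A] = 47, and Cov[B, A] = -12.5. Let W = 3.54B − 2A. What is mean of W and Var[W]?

mean of W = 186.332, Var[W] = 1730.9444

mean of W = 3.54·mean of B + (-2)·mean of A = 3.54·75.8 + (-2)·41 = 186.332.
Var[W] = a²·Var[B] + b²·Var[A] + 2ab·Cov[B, A] with a = 3.54, b = -2.
= 3.54²·109 + (-2)²·47 + 2·3.54·(-2)·(-12.5)
= 1365.9444 + 188 + 177 = 1730.9444.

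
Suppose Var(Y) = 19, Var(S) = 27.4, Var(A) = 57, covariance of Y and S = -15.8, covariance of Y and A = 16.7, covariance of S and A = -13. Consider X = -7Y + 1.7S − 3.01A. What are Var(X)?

Var(X) = 2739.4317

Var(X) = a²·Var(Y) + b²·Var(S) + c²·Var(A) + 2ab·covariance of Y and S + 2ac·covariance of Y and A + 2bc·covariance of S and A, with a = -7, b = 1.7, c = -3.01.
= 931 + 79.186 + 516.4257 + 376.04 + 703.738 + 133.042
= 2739.4317.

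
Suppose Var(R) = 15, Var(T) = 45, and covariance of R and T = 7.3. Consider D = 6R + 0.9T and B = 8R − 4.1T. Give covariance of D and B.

By bilinearity, covariance of D and B = ac·Var(R) + bd·Var(T) + (ad+bc)·covariance of R and T, with a=6, b=0.9, c=8, d=-4.1.
ac·Var(R) = 6·8·15 = 720
bd·Var(T) = 0.9·(-4.1)·45 = -166.05
(ad+bc)·covariance of R and T = (-17.4)·7.3 = -127.02
covariance of D and B = 720 + (-166.05) + (-127.02) = 426.93.

covariance of D and B = 426.93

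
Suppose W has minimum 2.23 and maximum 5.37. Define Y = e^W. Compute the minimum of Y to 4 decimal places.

e^W is increasing on this domain, so min(Y) comes from min(W) = 2.23: min(Y) = exp(2.23) ≈ 9.2999.

min(Y) = 9.2999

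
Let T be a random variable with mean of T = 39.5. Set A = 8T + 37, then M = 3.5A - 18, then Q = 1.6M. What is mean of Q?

mean of Q = 1948

mean of A = 8·39.5 + 37 = 353.
mean of M = 3.5·353 + (-18) = 1217.5.
mean of Q = 1.6·1217.5 = 1948.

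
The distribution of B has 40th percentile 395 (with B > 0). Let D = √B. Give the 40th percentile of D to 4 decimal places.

40th percentile of D = 19.8746

√B is increasing, so P_{40}(D) = g(P_{40}(B)) ≈ 19.8746.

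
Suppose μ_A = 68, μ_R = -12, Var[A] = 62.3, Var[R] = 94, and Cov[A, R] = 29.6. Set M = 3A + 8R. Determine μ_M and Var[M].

μ_M = 108, Var[M] = 7997.5

μ_M = 3·μ_A + 8·μ_R = 3·68 + 8·(-12) = 108.
Var[M] = a²·Var[A] + b²·Var[R] + 2ab·Cov[A, R] with a = 3, b = 8.
= 3²·62.3 + 8²·94 + 2·3·8·29.6
= 560.7 + 6016 + 1420.8 = 7997.5.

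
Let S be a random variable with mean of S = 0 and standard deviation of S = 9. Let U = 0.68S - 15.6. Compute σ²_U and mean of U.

σ²_U = 37.4544, mean of U = -15.6

U = 0.68S - 15.6 is linear with a = 0.68, b = -15.6.
σ²_S = 9² = 81.
σ²_U = a²·σ²_S = 0.68²·81 = 37.4544 (the additive constant -15.6 does not affect variance).
mean of U = a·mean of S + b = 0.68·0 + (-15.6) = -15.6.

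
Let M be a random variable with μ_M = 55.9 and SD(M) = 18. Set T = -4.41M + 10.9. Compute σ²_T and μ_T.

T = -4.41M + 10.9 is linear with a = -4.41, b = 10.9.
σ²_M = 18² = 324.
σ²_T = a²·σ²_M = (-4.41)²·324 = 6301.1844 (the additive constant 10.9 does not affect variance).
μ_T = a·μ_M + b = (-4.41)·55.9 + 10.9 = -235.619.

σ²_T = 6301.1844, μ_T = -235.619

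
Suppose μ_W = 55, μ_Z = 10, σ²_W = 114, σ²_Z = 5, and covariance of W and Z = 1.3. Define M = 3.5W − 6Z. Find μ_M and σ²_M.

μ_M = 132.5, σ²_M = 1521.9

μ_M = 3.5·μ_W + (-6)·μ_Z = 3.5·55 + (-6)·10 = 132.5.
σ²_M = a²·σ²_W + b²·σ²_Z + 2ab·covariance of W and Z with a = 3.5, b = -6.
= 3.5²·114 + (-6)²·5 + 2·3.5·(-6)·1.3
= 1396.5 + 180 + (-54.6) = 1521.9.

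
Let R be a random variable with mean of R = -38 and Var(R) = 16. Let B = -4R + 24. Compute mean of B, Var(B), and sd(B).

B = -4R + 24 is linear with a = -4, b = 24.
mean of B = a·mean of R + b = (-4)·(-38) + 24 = 176.
Var(B) = a²·Var(R) = (-4)²·16 = 256 (the additive constant 24 does not affect variance).
sd(R) = √16 = 4.
sd(B) = |a|·sd(R) = |-4|·4 = 16.

mean of B = 176, Var(B) = 256, sd(B) = 16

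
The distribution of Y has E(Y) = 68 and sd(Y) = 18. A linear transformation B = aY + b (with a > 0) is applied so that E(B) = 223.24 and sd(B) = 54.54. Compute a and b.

sd(B) = a·sd(Y) (a > 0), so a = 54.54/18 = 3.03.
E(B) = a·E(Y) + b, so b = 223.24 − 3.03·68 = 17.2.

a = 3.03, b = 17.2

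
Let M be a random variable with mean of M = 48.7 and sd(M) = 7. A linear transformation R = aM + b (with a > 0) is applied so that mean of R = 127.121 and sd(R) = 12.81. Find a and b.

sd(R) = a·sd(M) (a > 0), so a = 12.81/7 = 1.83.
mean of R = a·mean of M + b, so b = 127.121 − 1.83·48.7 = 38.

a = 1.83, b = 38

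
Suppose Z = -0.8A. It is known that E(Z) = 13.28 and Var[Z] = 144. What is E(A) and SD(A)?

From Z = -0.8A: E(Z) = a·E(A) + b, so E(A) = (E(Z) − b)/a = (13.28 − 0)/(-0.8) = -16.6.
SD(Z) = √144 = 12.
SD(Z) = |a|·SD(A), so SD(A) = 12/|-0.8| = 15.

E(A) = -16.6, SD(A) = 15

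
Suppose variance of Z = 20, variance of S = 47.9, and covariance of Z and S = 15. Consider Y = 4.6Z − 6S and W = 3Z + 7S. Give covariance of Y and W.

By bilinearity, covariance of Y and W = ac·variance of Z + bd·variance of S + (ad+bc)·covariance of Z and S, with a=4.6, b=-6, c=3, d=7.
ac·variance of Z = 4.6·3·20 = 276
bd·variance of S = (-6)·7·47.9 = -2011.8
(ad+bc)·covariance of Z and S = (14.2)·15 = 213
covariance of Y and W = 276 + (-2011.8) + 213 = -1522.8.

covariance of Y and W = -1522.8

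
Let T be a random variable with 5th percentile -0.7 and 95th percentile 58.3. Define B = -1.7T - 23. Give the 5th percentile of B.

Since a = -1.7 < 0 the transformation is decreasing, reversing order: the 5th percentile of B corresponds to the 95th percentile of T.
So P_{5}(B) = a·P_{95}(T) + b = (-1.7)·58.3 + (-23) = -122.11.

5th percentile of B = -122.11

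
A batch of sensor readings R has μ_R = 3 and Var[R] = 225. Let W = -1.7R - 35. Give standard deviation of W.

standard deviation of W = 25.5

W = -1.7R - 35 is linear with a = -1.7, b = -35.
standard deviation of R = √225 = 15.
standard deviation of W = |a|·standard deviation of R = |-1.7|·15 = 25.5.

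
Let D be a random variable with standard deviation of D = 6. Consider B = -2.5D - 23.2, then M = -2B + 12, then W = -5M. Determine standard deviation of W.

standard deviation of B = |-2.5|·6 = 15.
standard deviation of M = |-2|·15 = 30.
standard deviation of W = |-5|·30 = 150.

standard deviation of W = 150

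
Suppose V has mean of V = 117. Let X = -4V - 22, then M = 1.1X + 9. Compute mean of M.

mean of X = (-4)·117 + (-22) = -490.
mean of M = 1.1·(-490) + 9 = -530.

mean of M = -530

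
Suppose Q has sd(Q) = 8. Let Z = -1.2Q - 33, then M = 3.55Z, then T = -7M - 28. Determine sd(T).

sd(Z) = |-1.2|·8 = 9.6.
sd(M) = |3.55|·9.6 = 34.08.
sd(T) = |-7|·34.08 = 238.56.

sd(T) = 238.56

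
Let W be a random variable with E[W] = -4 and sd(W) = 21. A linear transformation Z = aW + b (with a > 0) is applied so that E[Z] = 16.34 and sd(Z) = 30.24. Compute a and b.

sd(Z) = a·sd(W) (a > 0), so a = 30.24/21 = 1.44.
E[Z] = a·E[W] + b, so b = 16.34 − 1.44·(-4) = 22.1.

a = 1.44, b = 22.1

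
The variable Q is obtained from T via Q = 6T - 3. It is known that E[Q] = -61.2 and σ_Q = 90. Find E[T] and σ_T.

From Q = 6T - 3: E[Q] = a·E[T] + b, so E[T] = (E[Q] − b)/a = (-61.2 − (-3))/6 = -9.7.
σ_Q = |a|·σ_T, so σ_T = 90/|6| = 15.

E[T] = -9.7, σ_T = 15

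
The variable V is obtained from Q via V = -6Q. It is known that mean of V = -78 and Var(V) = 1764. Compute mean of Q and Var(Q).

mean of Q = 13, Var(Q) = 49

From V = -6Q: mean of V = a·mean of Q + b, so mean of Q = (mean of V − b)/a = (-78 − 0)/(-6) = 13.
Var(V) = a²·Var(Q), so Var(Q) = 1764/(-6)² = 49.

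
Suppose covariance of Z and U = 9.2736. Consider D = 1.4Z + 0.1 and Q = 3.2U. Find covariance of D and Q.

covariance of D and Q = a·c·covariance of Z and U = 1.4·3.2·9.2736 = 41.545728. Additive constants drop out.

covariance of D and Q = 41.545728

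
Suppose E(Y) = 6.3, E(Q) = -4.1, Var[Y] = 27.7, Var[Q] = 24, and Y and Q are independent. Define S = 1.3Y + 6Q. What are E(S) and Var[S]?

E(S) = 1.3·E(Y) + 6·E(Q) = 1.3·6.3 + 6·(-4.1) = -16.41.
Var[S] = a²·Var[Y] + b²·Var[Q] + 2ab·Cov[Y, Q] with a = 1.3, b = 6.
Independence gives Cov[Y, Q] = 0.
= 1.3²·27.7 + 6²·24 + 2·1.3·6·0
= 46.813 + 864 + 0 = 910.813.

E(S) = -16.41, Var[S] = 910.813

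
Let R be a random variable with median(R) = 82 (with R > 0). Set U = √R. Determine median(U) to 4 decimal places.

median(U) = 9.0554

√R is monotone on this domain, so median(U) = √(82) ≈ 9.0554.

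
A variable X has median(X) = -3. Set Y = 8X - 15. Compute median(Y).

A linear map preserves order up to sign, so median(Y) = a·median(X) + b = 8·(-3) + (-15) = -39.

median(Y) = -39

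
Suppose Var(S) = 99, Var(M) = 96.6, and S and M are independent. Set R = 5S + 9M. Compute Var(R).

Var(R) = 10299.6

Var(R) = a²·Var(S) + b²·Var(M) + 2ab·Cov[S, M] with a = 5, b = 9.
Independence gives Cov[S, M] = 0.
= 5²·99 + 9²·96.6 + 2·5·9·0
= 2475 + 7824.6 + 0 = 10299.6.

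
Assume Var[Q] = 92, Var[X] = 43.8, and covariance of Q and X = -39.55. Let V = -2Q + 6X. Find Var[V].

Var[V] = 2894

Var[V] = a²·Var[Q] + b²·Var[X] + 2ab·covariance of Q and X with a = -2, b = 6.
= (-2)²·92 + 6²·43.8 + 2·(-2)·6·(-39.55)
= 368 + 1576.8 + 949.2 = 2894.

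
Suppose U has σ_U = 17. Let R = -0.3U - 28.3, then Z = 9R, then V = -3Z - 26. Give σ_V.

σ_R = |-0.3|·17 = 5.1.
σ_Z = |9|·5.1 = 45.9.
σ_V = |-3|·45.9 = 137.7.

σ_V = 137.7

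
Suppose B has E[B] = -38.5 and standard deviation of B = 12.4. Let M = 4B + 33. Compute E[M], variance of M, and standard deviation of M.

M = 4B + 33 is linear with a = 4, b = 33.
E[M] = a·E[B] + b = 4·(-38.5) + 33 = -121.
variance of B = 12.4² = 153.76.
variance of M = a²·variance of B = 4²·153.76 = 2460.16 (the additive constant 33 does not affect variance).
standard deviation of M = |a|·standard deviation of B = |4|·12.4 = 49.6.

E[M] = -121, variance of M = 2460.16, standard deviation of M = 49.6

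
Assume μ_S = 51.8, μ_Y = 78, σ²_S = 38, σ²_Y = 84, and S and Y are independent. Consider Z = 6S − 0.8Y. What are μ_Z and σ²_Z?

μ_Z = 248.4, σ²_Z = 1421.76

μ_Z = 6·μ_S + (-0.8)·μ_Y = 6·51.8 + (-0.8)·78 = 248.4.
σ²_Z = a²·σ²_S + b²·σ²_Y + 2ab·Cov(S, Y) with a = 6, b = -0.8.
Independence gives Cov(S, Y) = 0.
= 6²·38 + (-0.8)²·84 + 2·6·(-0.8)·0
= 1368 + 53.76 + 0 = 1421.76.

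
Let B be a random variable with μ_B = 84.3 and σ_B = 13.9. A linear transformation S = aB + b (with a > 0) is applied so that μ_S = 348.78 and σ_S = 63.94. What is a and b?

σ_S = a·σ_B (a > 0), so a = 63.94/13.9 = 4.6.
μ_S = a·μ_B + b, so b = 348.78 − 4.6·84.3 = -39.

a = 4.6, b = -39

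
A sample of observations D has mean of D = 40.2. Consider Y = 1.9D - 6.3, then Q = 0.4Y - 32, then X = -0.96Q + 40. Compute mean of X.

mean of X = 43.80928

mean of Y = 1.9·40.2 + (-6.3) = 70.08.
mean of Q = 0.4·70.08 + (-32) = -3.968.
mean of X = (-0.96)·(-3.968) + 40 = 43.80928.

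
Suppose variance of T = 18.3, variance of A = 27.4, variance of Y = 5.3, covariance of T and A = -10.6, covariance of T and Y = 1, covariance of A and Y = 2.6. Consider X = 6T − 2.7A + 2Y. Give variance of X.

variance of X = 1219.106

variance of X = a²·variance of T + b²·variance of A + c²·variance of Y + 2ab·covariance of T and A + 2ac·covariance of T and Y + 2bc·covariance of A and Y, with a = 6, b = -2.7, c = 2.
= 658.8 + 199.746 + 21.2 + 343.44 + 24 + (-28.08)
= 1219.106.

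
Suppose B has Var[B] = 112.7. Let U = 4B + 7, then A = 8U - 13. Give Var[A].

Var[U] = 4²·112.7 = 1803.2.
Var[A] = 8²·1803.2 = 115404.8.

Var[A] = 115404.8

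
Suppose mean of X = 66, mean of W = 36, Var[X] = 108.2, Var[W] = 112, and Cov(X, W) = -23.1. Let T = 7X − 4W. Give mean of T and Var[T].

mean of T = 318, Var[T] = 8387.4

mean of T = 7·mean of X + (-4)·mean of W = 7·66 + (-4)·36 = 318.
Var[T] = a²·Var[X] + b²·Var[W] + 2ab·Cov(X, W) with a = 7, b = -4.
= 7²·108.2 + (-4)²·112 + 2·7·(-4)·(-23.1)
= 5301.8 + 1792 + 1293.6 = 8387.4.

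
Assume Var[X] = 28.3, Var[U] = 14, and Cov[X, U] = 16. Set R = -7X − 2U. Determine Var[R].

Var[R] = a²·Var[X] + b²·Var[U] + 2ab·Cov[X, U] with a = -7, b = -2.
= (-7)²·28.3 + (-2)²·14 + 2·(-7)·(-2)·16
= 1386.7 + 56 + 448 = 1890.7.

Var[R] = 1890.7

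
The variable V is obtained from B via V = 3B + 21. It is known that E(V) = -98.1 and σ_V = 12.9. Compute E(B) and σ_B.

From V = 3B + 21: E(V) = a·E(B) + b, so E(B) = (E(V) − b)/a = (-98.1 − 21)/3 = -39.7.
σ_V = |a|·σ_B, so σ_B = 12.9/|3| = 4.3.

E(B) = -39.7, σ_B = 4.3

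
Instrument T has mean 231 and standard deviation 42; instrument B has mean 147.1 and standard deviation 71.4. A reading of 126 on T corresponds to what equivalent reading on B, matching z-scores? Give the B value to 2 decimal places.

B = -31.40

z = (126 − 231)/42 = -2.5.
B = 147.1 + z·71.4 = 147.1 + (126 − 231)·71.4/42 = -31.40.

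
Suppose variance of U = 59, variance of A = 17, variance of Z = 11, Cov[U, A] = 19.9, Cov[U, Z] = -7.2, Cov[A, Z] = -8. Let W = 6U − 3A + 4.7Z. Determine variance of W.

variance of W = a²·variance of U + b²·variance of A + c²·variance of Z + 2ab·Cov[U, A] + 2ac·Cov[U, Z] + 2bc·Cov[A, Z], with a = 6, b = -3, c = 4.7.
= 2124 + 153 + 242.99 + (-716.4) + (-406.08) + 225.6
= 1623.11.

variance of W = 1623.11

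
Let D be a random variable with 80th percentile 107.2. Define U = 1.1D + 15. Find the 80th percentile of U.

Since a = 1.1 > 0 the transformation is increasing, so the 80th percentile of U = a·(P_{80} of D) + b = 1.1·107.2 + 15 = 132.92.

80th percentile of U = 132.92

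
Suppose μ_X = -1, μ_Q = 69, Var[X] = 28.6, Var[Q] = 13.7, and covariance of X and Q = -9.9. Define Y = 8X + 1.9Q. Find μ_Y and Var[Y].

μ_Y = 123.1, Var[Y] = 1578.897

μ_Y = 8·μ_X + 1.9·μ_Q = 8·(-1) + 1.9·69 = 123.1.
Var[Y] = a²·Var[X] + b²·Var[Q] + 2ab·covariance of X and Q with a = 8, b = 1.9.
= 8²·28.6 + 1.9²·13.7 + 2·8·1.9·(-9.9)
= 1830.4 + 49.457 + (-300.96) = 1578.897.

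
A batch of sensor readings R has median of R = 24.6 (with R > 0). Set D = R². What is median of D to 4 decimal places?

median of D = 605.16

R² is monotone on this domain, so median of D = square(24.6) = 605.16.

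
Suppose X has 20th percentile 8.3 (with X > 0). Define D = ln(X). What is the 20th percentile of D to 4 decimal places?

ln(X) is increasing, so P_{20}(D) = g(P_{20}(X)) ≈ 2.1163.

20th percentile of D = 2.1163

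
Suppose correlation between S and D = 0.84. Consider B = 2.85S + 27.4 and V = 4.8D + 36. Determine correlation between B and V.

correlation between B and V = 0.84

Linear rescalings preserve correlation up to sign; here the slopes 2.85 and 4.8 have the same sign, so correlation between B and V = correlation between S and D = 0.84.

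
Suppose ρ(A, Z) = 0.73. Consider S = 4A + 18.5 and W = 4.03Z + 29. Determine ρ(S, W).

Linear rescalings preserve correlation up to sign; here the slopes 4 and 4.03 have the same sign, so ρ(S, W) = ρ(A, Z) = 0.73.

ρ(S, W) = 0.73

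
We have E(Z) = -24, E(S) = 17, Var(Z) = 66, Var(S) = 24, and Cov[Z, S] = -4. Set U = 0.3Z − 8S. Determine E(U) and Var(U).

E(U) = 0.3·E(Z) + (-8)·E(S) = 0.3·(-24) + (-8)·17 = -143.2.
Var(U) = a²·Var(Z) + b²·Var(S) + 2ab·Cov[Z, S] with a = 0.3, b = -8.
= 0.3²·66 + (-8)²·24 + 2·0.3·(-8)·(-4)
= 5.94 + 1536 + 19.2 = 1561.14.

E(U) = -143.2, Var(U) = 1561.14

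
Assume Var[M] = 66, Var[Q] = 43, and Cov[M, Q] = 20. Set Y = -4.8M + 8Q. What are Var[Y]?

Var[Y] = a²·Var[M] + b²·Var[Q] + 2ab·Cov[M, Q] with a = -4.8, b = 8.
= (-4.8)²·66 + 8²·43 + 2·(-4.8)·8·20
= 1520.64 + 2752 + (-1536) = 2736.64.

Var[Y] = 2736.64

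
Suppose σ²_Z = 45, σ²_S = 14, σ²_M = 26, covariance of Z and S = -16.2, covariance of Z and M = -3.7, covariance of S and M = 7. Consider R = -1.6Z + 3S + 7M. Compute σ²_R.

σ²_R = 2047.6

σ²_R = a²·σ²_Z + b²·σ²_S + c²·σ²_M + 2ab·covariance of Z and S + 2ac·covariance of Z and M + 2bc·covariance of S and M, with a = -1.6, b = 3, c = 7.
= 115.2 + 126 + 1274 + 155.52 + 82.88 + 294
= 2047.6.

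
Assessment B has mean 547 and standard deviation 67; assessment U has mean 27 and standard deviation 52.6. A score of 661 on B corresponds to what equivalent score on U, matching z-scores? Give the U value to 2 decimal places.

U = 116.50

z = (661 − 547)/67 ≈ 1.7015.
U = 27 + z·52.6 = 27 + (661 − 547)·52.6/67 ≈ 116.50.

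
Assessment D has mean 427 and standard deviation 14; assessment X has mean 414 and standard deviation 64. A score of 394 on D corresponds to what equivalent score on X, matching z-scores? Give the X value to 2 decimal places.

z = (394 − 427)/14 ≈ -2.3571.
X = 414 + z·64 = 414 + (394 − 427)·64/14 ≈ 263.14.

X = 263.14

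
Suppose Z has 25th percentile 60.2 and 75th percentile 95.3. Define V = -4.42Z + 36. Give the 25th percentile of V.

25th percentile of V = -385.226

Since a = -4.42 < 0 the transformation is decreasing, reversing order: the 25th percentile of V corresponds to the 75th percentile of Z.
So P_{25}(V) = a·P_{75}(Z) + b = (-4.42)·95.3 + 36 = -385.226.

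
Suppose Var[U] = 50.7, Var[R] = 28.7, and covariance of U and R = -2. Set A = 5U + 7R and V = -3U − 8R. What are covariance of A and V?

By bilinearity, covariance of A and V = ac·Var[U] + bd·Var[R] + (ad+bc)·covariance of U and R, with a=5, b=7, c=-3, d=-8.
ac·Var[U] = 5·(-3)·50.7 = -760.5
bd·Var[R] = 7·(-8)·28.7 = -1607.2
(ad+bc)·covariance of U and R = (-61)·(-2) = 122
covariance of A and V = -760.5 + (-1607.2) + 122 = -2245.7.

covariance of A and V = -2245.7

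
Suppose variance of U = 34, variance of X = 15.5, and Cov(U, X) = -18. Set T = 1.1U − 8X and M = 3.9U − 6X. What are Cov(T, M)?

By bilinearity, Cov(T, M) = ac·variance of U + bd·variance of X + (ad+bc)·Cov(U, X), with a=1.1, b=-8, c=3.9, d=-6.
ac·variance of U = 1.1·3.9·34 = 145.86
bd·variance of X = (-8)·(-6)·15.5 = 744
(ad+bc)·Cov(U, X) = (-37.8)·(-18) = 680.4
Cov(T, M) = 145.86 + 744 + 680.4 = 1570.26.

Cov(T, M) = 1570.26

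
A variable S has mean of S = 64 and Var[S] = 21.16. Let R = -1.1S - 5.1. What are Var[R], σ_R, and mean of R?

R = -1.1S - 5.1 is linear with a = -1.1, b = -5.1.
Var[R] = a²·Var[S] = (-1.1)²·21.16 = 25.6036 (the additive constant -5.1 does not affect variance).
σ_S = √21.16 = 4.6.
σ_R = |a|·σ_S = |-1.1|·4.6 = 5.06.
mean of R = a·mean of S + b = (-1.1)·64 + (-5.1) = -75.5.

Var[R] = 25.6036, σ_R = 5.06, mean of R = -75.5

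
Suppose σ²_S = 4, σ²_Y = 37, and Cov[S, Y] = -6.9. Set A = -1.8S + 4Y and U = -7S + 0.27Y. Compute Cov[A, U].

Cov[A, U] = 286.9134

By bilinearity, Cov[A, U] = ac·σ²_S + bd·σ²_Y + (ad+bc)·Cov[S, Y], with a=-1.8, b=4, c=-7, d=0.27.
ac·σ²_S = (-1.8)·(-7)·4 = 50.4
bd·σ²_Y = 4·0.27·37 = 39.96
(ad+bc)·Cov[S, Y] = (-28.486)·(-6.9) = 196.5534
Cov[A, U] = 50.4 + 39.96 + 196.5534 = 286.9134.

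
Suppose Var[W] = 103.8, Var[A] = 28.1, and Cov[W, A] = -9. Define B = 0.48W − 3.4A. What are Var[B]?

Var[B] = 378.12752

Var[B] = a²·Var[W] + b²·Var[A] + 2ab·Cov[W, A] with a = 0.48, b = -3.4.
= 0.48²·103.8 + (-3.4)²·28.1 + 2·0.48·(-3.4)·(-9)
= 23.91552 + 324.836 + 29.376 = 378.12752.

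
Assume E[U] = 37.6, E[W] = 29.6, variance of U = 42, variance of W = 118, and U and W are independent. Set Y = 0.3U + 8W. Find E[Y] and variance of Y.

E[Y] = 248.08, variance of Y = 7555.78

E[Y] = 0.3·E[U] + 8·E[W] = 0.3·37.6 + 8·29.6 = 248.08.
variance of Y = a²·variance of U + b²·variance of W + 2ab·Cov(U, W) with a = 0.3, b = 8.
Independence gives Cov(U, W) = 0.
= 0.3²·42 + 8²·118 + 2·0.3·8·0
= 3.78 + 7552 + 0 = 7555.78.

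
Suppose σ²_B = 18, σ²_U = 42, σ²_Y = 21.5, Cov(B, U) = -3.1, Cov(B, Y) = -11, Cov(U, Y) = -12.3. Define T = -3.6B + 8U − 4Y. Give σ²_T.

σ²_T = a²·σ²_B + b²·σ²_U + c²·σ²_Y + 2ab·Cov(B, U) + 2ac·Cov(B, Y) + 2bc·Cov(U, Y), with a = -3.6, b = 8, c = -4.
= 233.28 + 2688 + 344 + 178.56 + (-316.8) + 787.2
= 3914.24.

σ²_T = 3914.24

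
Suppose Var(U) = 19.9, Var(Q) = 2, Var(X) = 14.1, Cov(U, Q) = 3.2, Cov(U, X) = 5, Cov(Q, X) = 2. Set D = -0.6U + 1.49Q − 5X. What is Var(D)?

Var(D) = 358.5826

Var(D) = a²·Var(U) + b²·Var(Q) + c²·Var(X) + 2ab·Cov(U, Q) + 2ac·Cov(U, X) + 2bc·Cov(Q, X), with a = -0.6, b = 1.49, c = -5.
= 7.164 + 4.4402 + 352.5 + (-5.7216) + 30 + (-29.8)
= 358.5826.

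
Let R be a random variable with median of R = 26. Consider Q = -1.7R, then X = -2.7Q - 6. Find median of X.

median of Q = (-1.7)·26 = -44.2.
median of X = (-2.7)·(-44.2) + (-6) = 113.34.

median of X = 113.34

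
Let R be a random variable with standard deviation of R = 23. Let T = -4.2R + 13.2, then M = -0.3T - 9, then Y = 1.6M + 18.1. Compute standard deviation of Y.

standard deviation of Y = 46.368

standard deviation of T = |-4.2|·23 = 96.6.
standard deviation of M = |-0.3|·96.6 = 28.98.
standard deviation of Y = |1.6|·28.98 = 46.368.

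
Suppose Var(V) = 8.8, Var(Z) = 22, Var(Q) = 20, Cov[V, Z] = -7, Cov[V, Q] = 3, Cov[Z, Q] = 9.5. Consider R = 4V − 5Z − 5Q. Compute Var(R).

Var(R) = a²·Var(V) + b²·Var(Z) + c²·Var(Q) + 2ab·Cov[V, Z] + 2ac·Cov[V, Q] + 2bc·Cov[Z, Q], with a = 4, b = -5, c = -5.
= 140.8 + 550 + 500 + 280 + (-120) + 475
= 1825.8.

Var(R) = 1825.8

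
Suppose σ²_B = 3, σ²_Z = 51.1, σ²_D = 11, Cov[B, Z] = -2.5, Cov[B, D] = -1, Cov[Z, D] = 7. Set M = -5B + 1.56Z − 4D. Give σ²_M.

σ²_M = 286.99696

σ²_M = a²·σ²_B + b²·σ²_Z + c²·σ²_D + 2ab·Cov[B, Z] + 2ac·Cov[B, D] + 2bc·Cov[Z, D], with a = -5, b = 1.56, c = -4.
= 75 + 124.35696 + 176 + 39 + (-40) + (-87.36)
= 286.99696.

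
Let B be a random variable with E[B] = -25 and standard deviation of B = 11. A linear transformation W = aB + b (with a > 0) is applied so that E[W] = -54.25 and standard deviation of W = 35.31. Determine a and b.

a = 3.21, b = 26

standard deviation of W = a·standard deviation of B (a > 0), so a = 35.31/11 = 3.21.
E[W] = a·E[B] + b, so b = -54.25 − 3.21·(-25) = 26.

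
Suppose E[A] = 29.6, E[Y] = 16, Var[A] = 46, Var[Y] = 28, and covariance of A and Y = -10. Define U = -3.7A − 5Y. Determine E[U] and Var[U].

E[U] = -189.52, Var[U] = 959.74

E[U] = (-3.7)·E[A] + (-5)·E[Y] = (-3.7)·29.6 + (-5)·16 = -189.52.
Var[U] = a²·Var[A] + b²·Var[Y] + 2ab·covariance of A and Y with a = -3.7, b = -5.
= (-3.7)²·46 + (-5)²·28 + 2·(-3.7)·(-5)·(-10)
= 629.74 + 700 + (-370) = 959.74.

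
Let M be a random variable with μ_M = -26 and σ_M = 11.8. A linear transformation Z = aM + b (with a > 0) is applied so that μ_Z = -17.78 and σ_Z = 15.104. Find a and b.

a = 1.28, b = 15.5

σ_Z = a·σ_M (a > 0), so a = 15.104/11.8 = 1.28.
μ_Z = a·μ_M + b, so b = -17.78 − 1.28·(-26) = 15.5.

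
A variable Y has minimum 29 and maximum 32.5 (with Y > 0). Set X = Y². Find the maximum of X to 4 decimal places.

Y² is increasing on this domain, so max(X) comes from max(Y) = 32.5: max(X) = square(32.5) = 1056.25.

max(X) = 1056.25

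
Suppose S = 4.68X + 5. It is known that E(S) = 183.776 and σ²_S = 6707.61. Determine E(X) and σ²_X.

E(X) = 38.2, σ²_X = 306.25

From S = 4.68X + 5: E(S) = a·E(X) + b, so E(X) = (E(S) − b)/a = (183.776 − 5)/4.68 = 38.2.
σ²_S = a²·σ²_X, so σ²_X = 6707.61/4.68² = 306.25.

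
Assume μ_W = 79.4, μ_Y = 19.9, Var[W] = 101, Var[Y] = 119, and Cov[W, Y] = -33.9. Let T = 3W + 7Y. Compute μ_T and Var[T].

μ_T = 377.5, Var[T] = 5316.2

μ_T = 3·μ_W + 7·μ_Y = 3·79.4 + 7·19.9 = 377.5.
Var[T] = a²·Var[W] + b²·Var[Y] + 2ab·Cov[W, Y] with a = 3, b = 7.
= 3²·101 + 7²·119 + 2·3·7·(-33.9)
= 909 + 5831 + (-1423.8) = 5316.2.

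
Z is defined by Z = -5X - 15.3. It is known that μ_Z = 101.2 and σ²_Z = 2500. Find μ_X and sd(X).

μ_X = -23.3, sd(X) = 10

From Z = -5X - 15.3: μ_Z = a·μ_X + b, so μ_X = (μ_Z − b)/a = (101.2 − (-15.3))/(-5) = -23.3.
sd(Z) = √2500 = 50.
sd(Z) = |a|·sd(X), so sd(X) = 50/|-5| = 10.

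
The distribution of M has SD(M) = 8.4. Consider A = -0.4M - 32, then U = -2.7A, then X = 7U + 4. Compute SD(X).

SD(A) = |-0.4|·8.4 = 3.36.
SD(U) = |-2.7|·3.36 = 9.072.
SD(X) = |7|·9.072 = 63.504.

SD(X) = 63.504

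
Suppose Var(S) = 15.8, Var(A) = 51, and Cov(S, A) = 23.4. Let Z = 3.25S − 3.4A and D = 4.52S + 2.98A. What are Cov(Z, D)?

Cov(Z, D) = -417.6122

By bilinearity, Cov(Z, D) = ac·Var(S) + bd·Var(A) + (ad+bc)·Cov(S, A), with a=3.25, b=-3.4, c=4.52, d=2.98.
ac·Var(S) = 3.25·4.52·15.8 = 232.102
bd·Var(A) = (-3.4)·2.98·51 = -516.732
(ad+bc)·Cov(S, A) = (-5.683)·23.4 = -132.9822
Cov(Z, D) = 232.102 + (-516.732) + (-132.9822) = -417.6122.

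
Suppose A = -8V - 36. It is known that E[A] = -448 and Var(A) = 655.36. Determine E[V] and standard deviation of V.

E[V] = 51.5, standard deviation of V = 3.2

From A = -8V - 36: E[A] = a·E[V] + b, so E[V] = (E[A] − b)/a = (-448 − (-36))/(-8) = 51.5.
standard deviation of A = √655.36 = 25.6.
standard deviation of A = |a|·standard deviation of V, so standard deviation of V = 25.6/|-8| = 3.2.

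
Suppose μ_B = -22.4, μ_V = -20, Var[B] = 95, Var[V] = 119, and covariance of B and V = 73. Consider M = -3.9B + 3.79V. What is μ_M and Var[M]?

μ_M = (-3.9)·μ_B + 3.79·μ_V = (-3.9)·(-22.4) + 3.79·(-20) = 11.56.
Var[M] = a²·Var[B] + b²·Var[V] + 2ab·covariance of B and V with a = -3.9, b = 3.79.
= (-3.9)²·95 + 3.79²·119 + 2·(-3.9)·3.79·73
= 1444.95 + 1709.3279 + (-2158.026) = 996.2519.

μ_M = 11.56, Var[M] = 996.2519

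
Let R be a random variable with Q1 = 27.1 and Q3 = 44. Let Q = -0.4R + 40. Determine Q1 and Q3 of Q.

a = -0.4 < 0 reverses order: Q1(Q) comes from Q3(R), Q3(Q) from Q1(R).
Q1(Q) = (-0.4)·44 + 40 = 22.4; Q3(Q) = (-0.4)·27.1 + 40 = 29.16.

Q1(Q) = 22.4, Q3(Q) = 29.16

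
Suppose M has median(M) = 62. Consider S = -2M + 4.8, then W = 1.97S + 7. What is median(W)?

median(W) = -227.824

median(S) = (-2)·62 + 4.8 = -119.2.
median(W) = 1.97·(-119.2) + 7 = -227.824.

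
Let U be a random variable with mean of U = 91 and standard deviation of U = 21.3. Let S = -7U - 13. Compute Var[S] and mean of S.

Var[S] = 22230.81, mean of S = -650

S = -7U - 13 is linear with a = -7, b = -13.
Var[U] = 21.3² = 453.69.
Var[S] = a²·Var[U] = (-7)²·453.69 = 22230.81 (the additive constant -13 does not affect variance).
mean of S = a·mean of U + b = (-7)·91 + (-13) = -650.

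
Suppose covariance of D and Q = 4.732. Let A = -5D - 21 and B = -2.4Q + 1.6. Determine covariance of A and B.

covariance of A and B = a·c·covariance of D and Q = (-5)·(-2.4)·4.732 = 56.784. Additive constants drop out.

covariance of A and B = 56.784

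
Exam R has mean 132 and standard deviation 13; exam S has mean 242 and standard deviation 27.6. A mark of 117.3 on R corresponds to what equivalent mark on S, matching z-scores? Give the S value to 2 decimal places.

z = (117.3 − 132)/13 ≈ -1.1308.
S = 242 + z·27.6 = 242 + (117.3 − 132)·27.6/13 ≈ 210.79.

S = 210.79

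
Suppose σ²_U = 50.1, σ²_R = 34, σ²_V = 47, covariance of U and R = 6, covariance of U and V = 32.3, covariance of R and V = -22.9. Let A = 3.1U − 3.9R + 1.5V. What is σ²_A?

σ²_A = a²·σ²_U + b²·σ²_R + c²·σ²_V + 2ab·covariance of U and R + 2ac·covariance of U and V + 2bc·covariance of R and V, with a = 3.1, b = -3.9, c = 1.5.
= 481.461 + 517.14 + 105.75 + (-145.08) + 300.39 + 267.93
= 1527.591.

σ²_A = 1527.591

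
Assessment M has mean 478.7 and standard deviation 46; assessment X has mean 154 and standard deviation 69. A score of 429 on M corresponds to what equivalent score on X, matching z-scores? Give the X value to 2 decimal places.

X = 79.45

z = (429 − 478.7)/46 ≈ -1.0804.
X = 154 + z·69 = 154 + (429 − 478.7)·69/46 = 79.45.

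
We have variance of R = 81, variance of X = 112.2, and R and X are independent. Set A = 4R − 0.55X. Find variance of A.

variance of A = 1329.9405

variance of A = a²·variance of R + b²·variance of X + 2ab·Cov[R, X] with a = 4, b = -0.55.
Independence gives Cov[R, X] = 0.
= 4²·81 + (-0.55)²·112.2 + 2·4·(-0.55)·0
= 1296 + 33.9405 + 0 = 1329.9405.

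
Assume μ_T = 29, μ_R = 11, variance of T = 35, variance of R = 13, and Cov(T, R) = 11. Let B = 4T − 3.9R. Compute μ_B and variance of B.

μ_B = 73.1, variance of B = 414.53

μ_B = 4·μ_T + (-3.9)·μ_R = 4·29 + (-3.9)·11 = 73.1.
variance of B = a²·variance of T + b²·variance of R + 2ab·Cov(T, R) with a = 4, b = -3.9.
= 4²·35 + (-3.9)²·13 + 2·4·(-3.9)·11
= 560 + 197.73 + (-343.2) = 414.53.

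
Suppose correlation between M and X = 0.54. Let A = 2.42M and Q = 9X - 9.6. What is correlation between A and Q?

correlation between A and Q = 0.54

Linear rescalings preserve correlation up to sign; here the slopes 2.42 and 9 have the same sign, so correlation between A and Q = correlation between M and X = 0.54.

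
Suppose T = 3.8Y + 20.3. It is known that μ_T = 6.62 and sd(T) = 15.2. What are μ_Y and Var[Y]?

From T = 3.8Y + 20.3: μ_T = a·μ_Y + b, so μ_Y = (μ_T − b)/a = (6.62 − 20.3)/3.8 = -3.6.
Var[T] = 15.2² = 231.04.
Var[T] = a²·Var[Y], so Var[Y] = 231.04/3.8² = 16.

μ_Y = -3.6, Var[Y] = 16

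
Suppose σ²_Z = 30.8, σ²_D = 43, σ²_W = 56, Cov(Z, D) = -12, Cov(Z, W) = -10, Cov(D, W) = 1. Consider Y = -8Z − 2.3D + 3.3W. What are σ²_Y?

σ²_Y = a²·σ²_Z + b²·σ²_D + c²·σ²_W + 2ab·Cov(Z, D) + 2ac·Cov(Z, W) + 2bc·Cov(D, W), with a = -8, b = -2.3, c = 3.3.
= 1971.2 + 227.47 + 609.84 + (-441.6) + 528 + (-15.18)
= 2879.73.

σ²_Y = 2879.73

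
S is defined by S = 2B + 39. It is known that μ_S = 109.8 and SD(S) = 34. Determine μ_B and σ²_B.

From S = 2B + 39: μ_S = a·μ_B + b, so μ_B = (μ_S − b)/a = (109.8 − 39)/2 = 35.4.
σ²_S = 34² = 1156.
σ²_S = a²·σ²_B, so σ²_B = 1156/2² = 289.

μ_B = 35.4, σ²_B = 289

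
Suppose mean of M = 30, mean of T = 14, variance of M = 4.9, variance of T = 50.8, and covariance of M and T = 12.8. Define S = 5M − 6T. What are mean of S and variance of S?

mean of S = 5·mean of M + (-6)·mean of T = 5·30 + (-6)·14 = 66.
variance of S = a²·variance of M + b²·variance of T + 2ab·covariance of M and T with a = 5, b = -6.
= 5²·4.9 + (-6)²·50.8 + 2·5·(-6)·12.8
= 122.5 + 1828.8 + (-768) = 1183.3.

mean of S = 66, variance of S = 1183.3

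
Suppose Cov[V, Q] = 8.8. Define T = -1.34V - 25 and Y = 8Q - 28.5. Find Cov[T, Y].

Cov[T, Y] = -94.336

Cov[T, Y] = a·c·Cov[V, Q] = (-1.34)·8·8.8 = -94.336. Additive constants drop out.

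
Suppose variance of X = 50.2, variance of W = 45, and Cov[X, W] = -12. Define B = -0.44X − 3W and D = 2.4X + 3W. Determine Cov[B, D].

By bilinearity, Cov[B, D] = ac·variance of X + bd·variance of W + (ad+bc)·Cov[X, W], with a=-0.44, b=-3, c=2.4, d=3.
ac·variance of X = (-0.44)·2.4·50.2 = -53.0112
bd·variance of W = (-3)·3·45 = -405
(ad+bc)·Cov[X, W] = (-8.52)·(-12) = 102.24
Cov[B, D] = -53.0112 + (-405) + 102.24 = -355.7712.

Cov[B, D] = -355.7712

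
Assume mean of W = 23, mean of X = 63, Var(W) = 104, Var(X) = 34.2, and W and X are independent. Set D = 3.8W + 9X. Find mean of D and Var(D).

mean of D = 3.8·mean of W + 9·mean of X = 3.8·23 + 9·63 = 654.4.
Var(D) = a²·Var(W) + b²·Var(X) + 2ab·covariance of W and X with a = 3.8, b = 9.
Independence gives covariance of W and X = 0.
= 3.8²·104 + 9²·34.2 + 2·3.8·9·0
= 1501.76 + 2770.2 + 0 = 4271.96.

mean of D = 654.4, Var(D) = 4271.96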